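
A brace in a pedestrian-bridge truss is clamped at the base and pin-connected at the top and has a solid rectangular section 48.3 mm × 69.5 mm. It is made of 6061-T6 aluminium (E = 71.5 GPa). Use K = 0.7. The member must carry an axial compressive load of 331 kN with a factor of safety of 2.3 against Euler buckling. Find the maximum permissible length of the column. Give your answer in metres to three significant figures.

L_max ≈ 1.11 m

Buckling occurs about the weak axis: I_min = h·b³/12 with b = 48.3 mm (the shorter side).
I_min = 69.5×48.3³/12 = 6.526×10^5 mm⁴
I = 6.526×10^-7 m⁴
Required critical load P_cr = n·P = 2.3 × 331 = 761.3 kN = 7.613×10^5 N
From P_cr = π²EI/(K·L)²:  L = (1/K)·√(π²EI/P_cr) = (1/0.7)·√(π²×7.15×10^10×6.526×10^-7/7.613×10^5)
L = 1.11 m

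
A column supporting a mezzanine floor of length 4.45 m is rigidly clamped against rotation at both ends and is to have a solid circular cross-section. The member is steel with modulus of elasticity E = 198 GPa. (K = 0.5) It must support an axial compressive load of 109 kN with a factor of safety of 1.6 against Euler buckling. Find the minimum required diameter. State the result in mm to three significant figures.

d ≈ 54.8 mm

Required P_cr = n·P = 1.6 × 109 = 174.4 kN
L_e = K·L = 0.5 × 4.45 = 2.225 m
Required I = P_cr·L_e²/(π²E) = 1.744×10^5 × 2.225² / (π² × 1.98×10^11) = 4.418×10^-7 m⁴
I_req = 4.418×10^5 mm⁴
Solid circle: I = πd⁴/64  ⇒  d = (64I/π)^(1/4) = (64×4.418×10^5/π)^(1/4) = 54.8 mm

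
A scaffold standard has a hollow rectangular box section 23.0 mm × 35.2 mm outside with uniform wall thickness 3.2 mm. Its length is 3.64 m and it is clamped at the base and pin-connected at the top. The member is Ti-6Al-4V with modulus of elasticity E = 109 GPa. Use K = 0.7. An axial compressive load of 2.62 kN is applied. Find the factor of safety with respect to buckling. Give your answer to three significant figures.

n ≈ 1.56

Inner dimensions: h_i = 35.2 − 2×3.2 = 28.80 mm, b_i = 23.0 − 2×3.2 = 16.60 mm
Weak-axis I_min = (h_o·b_o³ − h_i·b_i³)/12 with b_o = 23.0, b_i = 16.60 mm (shorter outer/inner sides).
I_min = (35.2×23.0³ − 28.80×16.60³)/12 = 2.471×10^4 mm⁴
I = 2.471×10^4 mm⁴ = 2.471×10^-8 m⁴
Effective length L_e = K·L = 0.7 × 3.64 = 2.548 m
P_cr = π²EI / L_e² = π² × 109×10⁹ × 2.471×10^-8 / 2.548² = 4.095×10^3 N
Factor of safety n = P_cr / P = 4.0948 / 2.62 = 1.56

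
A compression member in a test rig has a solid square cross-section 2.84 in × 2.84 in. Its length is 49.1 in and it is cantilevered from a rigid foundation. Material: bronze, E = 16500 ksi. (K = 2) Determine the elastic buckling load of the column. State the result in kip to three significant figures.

I = a⁴/12 = 2.84⁴/12 = 5.421 in⁴
Effective length L_e = K·L = 2 × 49.1 = 98.20 in
P_cr = π²EI / L_e² = π² × 16500×10³ × 5.421 / 98.20² = 9.155×10^4 lb

P_cr ≈ 91.5 kip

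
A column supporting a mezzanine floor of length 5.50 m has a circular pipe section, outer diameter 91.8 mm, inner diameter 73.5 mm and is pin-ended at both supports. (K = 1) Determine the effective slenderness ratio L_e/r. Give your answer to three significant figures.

λ ≈ 187

d_o = 91.8 mm, d_i = 73.5 mm
I = π(d_o⁴ − d_i⁴)/64 = π(91.8⁴ − 73.50⁴)/64 = 2.054×10^6 mm⁴
A = 2.376×10^3 mm²;  r_min = √(I/A) = √(2.054×10^6/2.376×10^3) = 29.40 mm
L_e = K·L = 1 × 5.50 m = 5.500 m = 5500.0 mm
λ = L_e / r_min = 5500.0 / 29.40 = 187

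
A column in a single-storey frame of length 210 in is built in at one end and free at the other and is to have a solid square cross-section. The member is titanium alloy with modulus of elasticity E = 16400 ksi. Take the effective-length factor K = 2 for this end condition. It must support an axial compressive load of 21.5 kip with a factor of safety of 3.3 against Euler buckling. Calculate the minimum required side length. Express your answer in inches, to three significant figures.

a ≈ 5.52 in

Required P_cr = n·P = 3.3 × 21.5 = 70.95 kip
L_e = K·L = 2 × 210 = 420.0 in
Required I = P_cr·L_e²/(π²E) = 7.095×10^4 × 420.0² / (π² × 1.64×10^7) = 77.32 in⁴
Solid square: I = a⁴/12  ⇒  a = (12I)^(1/4) = (12×77.32)^(1/4) = 5.52 in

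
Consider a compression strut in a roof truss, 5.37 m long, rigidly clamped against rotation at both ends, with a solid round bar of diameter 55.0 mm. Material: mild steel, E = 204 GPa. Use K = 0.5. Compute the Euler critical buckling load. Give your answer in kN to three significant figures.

I = πd⁴/64 = π×55.0⁴/64 = 4.492×10^5 mm⁴
I = 4.492×10^5 mm⁴ = 4.492×10^-7 m⁴
Effective length L_e = K·L = 0.5 × 5.37 = 2.685 m
P_cr = π²EI / L_e² = π² × 204×10⁹ × 4.492×10^-7 / 2.685² = 1.254×10^5 N

P_cr ≈ 125 kN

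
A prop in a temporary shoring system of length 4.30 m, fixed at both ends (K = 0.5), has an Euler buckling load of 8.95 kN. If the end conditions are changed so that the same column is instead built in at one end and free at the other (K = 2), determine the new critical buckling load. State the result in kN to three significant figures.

P_cr ∝ 1/K², so P_cr,new = P_cr,old × (K_old/K_new)² = 8.95 × (0.5/2)²
= 8.95 × 0.06250 = 0.559 kN

P_cr ≈ 0.559 kN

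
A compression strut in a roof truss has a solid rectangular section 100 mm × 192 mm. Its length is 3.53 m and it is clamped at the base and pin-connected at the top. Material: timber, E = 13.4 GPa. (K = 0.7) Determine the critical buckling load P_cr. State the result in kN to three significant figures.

Buckling occurs about the weak axis: I_min = h·b³/12 with b = 100 mm (the shorter side).
I_min = 192×100³/12 = 1.600×10^7 mm⁴
I = 1.600×10^7 mm⁴ = 1.600×10^-5 m⁴
Effective length L_e = K·L = 0.7 × 3.53 = 2.471 m
P_cr = π²EI / L_e² = π² × 13.4×10⁹ × 1.600×10^-5 / 2.471² = 3.466×10^5 N

P_cr ≈ 347 kN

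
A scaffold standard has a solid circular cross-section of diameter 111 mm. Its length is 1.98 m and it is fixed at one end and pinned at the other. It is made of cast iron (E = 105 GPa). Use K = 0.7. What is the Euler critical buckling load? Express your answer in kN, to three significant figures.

P_cr ≈ 4020 kN

I = πd⁴/64 = π×111⁴/64 = 7.452×10^6 mm⁴
I = 7.452×10^6 mm⁴ = 7.452×10^-6 m⁴
Effective length L_e = K·L = 0.7 × 1.98 = 1.386 m
P_cr = π²EI / L_e² = π² × 105×10⁹ × 7.452×10^-6 / 1.386² = 4.020×10^6 N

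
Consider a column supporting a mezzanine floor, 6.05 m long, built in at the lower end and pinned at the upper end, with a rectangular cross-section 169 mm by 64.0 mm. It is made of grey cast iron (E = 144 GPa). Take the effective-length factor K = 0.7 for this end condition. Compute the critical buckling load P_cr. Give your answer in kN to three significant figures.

P_cr ≈ 293 kN

Buckling occurs about the weak axis: I_min = h·b³/12 with b = 64.0 mm (the shorter side).
I_min = 169×64.0³/12 = 3.692×10^6 mm⁴
I = 3.692×10^6 mm⁴ = 3.692×10^-6 m⁴
Effective length L_e = K·L = 0.7 × 6.05 = 4.235 m
P_cr = π²EI / L_e² = π² × 144×10⁹ × 3.692×10^-6 / 4.235² = 2.926×10^5 N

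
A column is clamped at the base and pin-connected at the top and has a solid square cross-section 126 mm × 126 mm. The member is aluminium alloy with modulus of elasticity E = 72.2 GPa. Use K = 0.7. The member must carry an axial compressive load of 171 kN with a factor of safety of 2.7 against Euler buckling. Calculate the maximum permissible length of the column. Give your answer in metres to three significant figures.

I = a⁴/12 = 126⁴/12 = 2.100×10^7 mm⁴
I = 2.100×10^-5 m⁴
Required critical load P_cr = n·P = 2.7 × 171 = 461.7 kN = 4.617×10^5 N
From P_cr = π²EI/(K·L)²:  L = (1/K)·√(π²EI/P_cr) = (1/0.7)·√(π²×7.22×10^10×2.100×10^-5/4.617×10^5)
L = 8.13 m

L_max ≈ 8.13 m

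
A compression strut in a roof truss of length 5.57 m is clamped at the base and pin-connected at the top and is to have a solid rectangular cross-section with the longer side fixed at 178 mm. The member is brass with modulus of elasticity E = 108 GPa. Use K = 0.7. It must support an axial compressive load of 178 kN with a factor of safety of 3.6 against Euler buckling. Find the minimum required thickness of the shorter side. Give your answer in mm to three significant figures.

Required P_cr = n·P = 3.6 × 178 = 640.8 kN
L_e = K·L = 0.7 × 5.57 = 3.899 m
Required I = P_cr·L_e²/(π²E) = 6.408×10^5 × 3.899² / (π² × 1.08×10^11) = 9.139×10^-6 m⁴
I_req = 9.139×10^6 mm⁴
Rectangle, weak axis: I_min = h·b³/12 with h = 178 mm fixed  ⇒  b = (12I/h)^(1/3) = 85.1 mm

b ≈ 85.1 mm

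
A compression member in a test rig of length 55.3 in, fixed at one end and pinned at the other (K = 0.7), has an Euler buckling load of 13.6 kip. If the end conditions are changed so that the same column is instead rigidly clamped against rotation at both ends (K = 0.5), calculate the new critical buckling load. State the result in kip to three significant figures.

P_cr ∝ 1/K², so P_cr,new = P_cr,old × (K_old/K_new)² = 13.6 × (0.7/0.5)²
= 13.6 × 1.960 = 26.7 kip

P_cr ≈ 26.7 kip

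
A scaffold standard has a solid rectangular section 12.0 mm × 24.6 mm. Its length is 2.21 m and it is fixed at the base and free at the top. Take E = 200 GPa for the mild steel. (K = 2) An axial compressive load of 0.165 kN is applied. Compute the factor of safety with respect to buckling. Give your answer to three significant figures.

Buckling occurs about the weak axis: I_min = h·b³/12 with b = 12.0 mm (the shorter side).
I_min = 24.6×12.0³/12 = 3.542×10^3 mm⁴
I = 3.542×10^3 mm⁴ = 3.542×10^-9 m⁴
Effective length L_e = K·L = 2 × 2.21 = 4.420 m
P_cr = π²EI / L_e² = π² × 200×10⁹ × 3.542×10^-9 / 4.420² = 357.9 N
Factor of safety n = P_cr / P = 0.35792 / 0.165 = 2.17

n ≈ 2.17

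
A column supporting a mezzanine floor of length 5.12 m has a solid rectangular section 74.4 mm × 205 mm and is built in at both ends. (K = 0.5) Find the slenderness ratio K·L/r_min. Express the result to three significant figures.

λ ≈ 119

Buckling occurs about the weak axis: I_min = h·b³/12 with b = 74.4 mm (the shorter side).
I_min = 205×74.4³/12 = 7.035×10^6 mm⁴
A = 1.525×10^4 mm²;  r_min = √(I/A) = √(7.035×10^6/1.525×10^4) = 21.48 mm
L_e = K·L = 0.5 × 5.12 m = 2.560 m = 2560.0 mm
λ = L_e / r_min = 2560.0 / 21.48 = 119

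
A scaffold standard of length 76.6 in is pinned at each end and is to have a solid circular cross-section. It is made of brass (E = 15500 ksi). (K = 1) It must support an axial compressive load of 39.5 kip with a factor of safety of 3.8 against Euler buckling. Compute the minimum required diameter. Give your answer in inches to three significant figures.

Required P_cr = n·P = 3.8 × 39.5 = 150.1 kip
L_e = K·L = 1 × 76.6 = 76.60 in
Required I = P_cr·L_e²/(π²E) = 1.501×10^5 × 76.60² / (π² × 1.55×10^7) = 5.757 in⁴
Solid circle: I = πd⁴/64  ⇒  d = (64I/π)^(1/4) = (64×5.757/π)^(1/4) = 3.29 in

d ≈ 3.29 in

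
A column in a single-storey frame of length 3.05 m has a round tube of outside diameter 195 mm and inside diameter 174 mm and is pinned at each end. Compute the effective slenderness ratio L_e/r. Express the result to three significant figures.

λ ≈ 46.7

d_o = 195 mm, d_i = 174 mm
I = π(d_o⁴ − d_i⁴)/64 = π(195⁴ − 174.0⁴)/64 = 2.598×10^7 mm⁴
A = 6.086×10^3 mm²;  r_min = √(I/A) = √(2.598×10^7/6.086×10^3) = 65.34 mm
L_e = K·L = 1 × 3.05 m = 3.050 m = 3050.0 mm
λ = L_e / r_min = 3050.0 / 65.34 = 46.7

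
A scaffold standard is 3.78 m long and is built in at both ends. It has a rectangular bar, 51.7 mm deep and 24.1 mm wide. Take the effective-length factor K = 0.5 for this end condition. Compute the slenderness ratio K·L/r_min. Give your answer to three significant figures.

Buckling occurs about the weak axis: I_min = h·b³/12 with b = 24.1 mm (the shorter side).
I_min = 51.7×24.1³/12 = 6.031×10^4 mm⁴
A = 1.246×10^3 mm²;  r_min = √(I/A) = √(6.031×10^4/1.246×10^3) = 6.957 mm
L_e = K·L = 0.5 × 3.78 m = 1.890 m = 1890.0 mm
λ = L_e / r_min = 1890.0 / 6.957 = 272

λ ≈ 272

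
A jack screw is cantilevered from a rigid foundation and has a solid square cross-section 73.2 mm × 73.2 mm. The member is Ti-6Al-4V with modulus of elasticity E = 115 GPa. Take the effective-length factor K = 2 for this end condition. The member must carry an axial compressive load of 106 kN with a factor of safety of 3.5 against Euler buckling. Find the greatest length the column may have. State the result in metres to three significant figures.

L_max ≈ 1.35 m

I = a⁴/12 = 73.2⁴/12 = 2.393×10^6 mm⁴
I = 2.393×10^-6 m⁴
Required critical load P_cr = n·P = 3.5 × 106 = 371.0 kN = 3.710×10^5 N
From P_cr = π²EI/(K·L)²:  L = (1/K)·√(π²EI/P_cr) = (1/2)·√(π²×1.15×10^11×2.393×10^-6/3.710×10^5)
L = 1.35 m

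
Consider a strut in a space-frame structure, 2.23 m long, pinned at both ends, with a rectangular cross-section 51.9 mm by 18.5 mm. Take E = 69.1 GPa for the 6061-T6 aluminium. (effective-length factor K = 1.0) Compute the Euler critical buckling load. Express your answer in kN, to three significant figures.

Buckling occurs about the weak axis: I_min = h·b³/12 with b = 18.5 mm (the shorter side).
I_min = 51.9×18.5³/12 = 2.738×10^4 mm⁴
I = 2.738×10^4 mm⁴ = 2.738×10^-8 m⁴
Effective length L_e = K·L = 1 × 2.23 = 2.230 m
P_cr = π²EI / L_e² = π² × 69.1×10⁹ × 2.738×10^-8 / 2.230² = 3.756×10^3 N

P_cr ≈ 3.76 kN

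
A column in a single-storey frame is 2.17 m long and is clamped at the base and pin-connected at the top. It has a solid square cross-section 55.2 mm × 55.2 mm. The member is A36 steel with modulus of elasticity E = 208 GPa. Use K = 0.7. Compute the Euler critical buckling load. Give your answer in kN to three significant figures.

P_cr ≈ 688 kN

I = a⁴/12 = 55.2⁴/12 = 7.737×10^5 mm⁴
I = 7.737×10^5 mm⁴ = 7.737×10^-7 m⁴
Effective length L_e = K·L = 0.7 × 2.17 = 1.519 m
P_cr = π²EI / L_e² = π² × 208×10⁹ × 7.737×10^-7 / 1.519² = 6.884×10^5 N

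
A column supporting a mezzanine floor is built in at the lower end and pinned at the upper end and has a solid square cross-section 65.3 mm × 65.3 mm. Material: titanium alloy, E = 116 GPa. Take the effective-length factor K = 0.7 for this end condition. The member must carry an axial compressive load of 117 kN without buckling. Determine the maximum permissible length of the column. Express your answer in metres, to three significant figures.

I = a⁴/12 = 65.3⁴/12 = 1.515×10^6 mm⁴
I = 1.515×10^-6 m⁴
At the buckling limit P_cr = P = 1.170×10^5 N
From P_cr = π²EI/(K·L)²:  L = (1/K)·√(π²EI/P_cr) = (1/0.7)·√(π²×1.16×10^11×1.515×10^-6/1.170×10^5)
L = 5.50 m

L_max ≈ 5.50 m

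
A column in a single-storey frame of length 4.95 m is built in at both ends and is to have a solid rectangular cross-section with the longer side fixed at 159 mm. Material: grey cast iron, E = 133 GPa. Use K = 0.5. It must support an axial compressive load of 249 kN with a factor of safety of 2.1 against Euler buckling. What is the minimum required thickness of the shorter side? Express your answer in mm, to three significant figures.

Required P_cr = n·P = 2.1 × 249 = 522.9 kN
L_e = K·L = 0.5 × 4.95 = 2.475 m
Required I = P_cr·L_e²/(π²E) = 5.229×10^5 × 2.475² / (π² × 1.33×10^11) = 2.440×10^-6 m⁴
I_req = 2.440×10^6 mm⁴
Rectangle, weak axis: I_min = h·b³/12 with h = 159 mm fixed  ⇒  b = (12I/h)^(1/3) = 56.9 mm

b ≈ 56.9 mm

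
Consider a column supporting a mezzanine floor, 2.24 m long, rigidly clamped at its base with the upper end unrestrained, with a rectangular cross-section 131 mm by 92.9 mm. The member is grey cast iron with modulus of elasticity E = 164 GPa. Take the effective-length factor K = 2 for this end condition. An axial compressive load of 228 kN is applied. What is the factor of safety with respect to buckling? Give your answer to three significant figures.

Buckling occurs about the weak axis: I_min = h·b³/12 with b = 92.9 mm (the shorter side).
I_min = 131×92.9³/12 = 8.753×10^6 mm⁴
I = 8.753×10^6 mm⁴ = 8.753×10^-6 m⁴
Effective length L_e = K·L = 2 × 2.24 = 4.480 m
P_cr = π²EI / L_e² = π² × 164×10⁹ × 8.753×10^-6 / 4.480² = 7.059×10^5 N
Factor of safety n = P_cr / P = 705.87 / 228 = 3.10

n ≈ 3.10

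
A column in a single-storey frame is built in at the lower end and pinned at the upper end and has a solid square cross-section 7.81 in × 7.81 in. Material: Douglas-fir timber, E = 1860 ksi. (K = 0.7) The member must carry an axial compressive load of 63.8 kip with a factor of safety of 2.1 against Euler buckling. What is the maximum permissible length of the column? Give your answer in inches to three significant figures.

I = a⁴/12 = 7.81⁴/12 = 310.0 in⁴
Required critical load P_cr = n·P = 2.1 × 63.8 = 134.0 kip = 1.340×10^5 lb
From P_cr = π²EI/(K·L)²:  L = (1/K)·√(π²EI/P_cr) = (1/0.7)·√(π²×1.86×10^6×310.0/1.340×10^5)
L = 294 in

L_max ≈ 294 in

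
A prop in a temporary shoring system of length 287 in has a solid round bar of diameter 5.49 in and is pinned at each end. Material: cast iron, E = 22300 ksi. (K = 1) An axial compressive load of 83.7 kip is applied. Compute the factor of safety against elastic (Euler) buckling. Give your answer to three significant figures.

I = πd⁴/64 = π×5.49⁴/64 = 44.59 in⁴
Effective length L_e = K·L = 1 × 287 = 287.0 in
P_cr = π²EI / L_e² = π² × 22300×10³ × 44.59 / 287.0² = 1.192×10^5 lb
Factor of safety n = P_cr / P = 119.15 / 83.7 = 1.42

n ≈ 1.42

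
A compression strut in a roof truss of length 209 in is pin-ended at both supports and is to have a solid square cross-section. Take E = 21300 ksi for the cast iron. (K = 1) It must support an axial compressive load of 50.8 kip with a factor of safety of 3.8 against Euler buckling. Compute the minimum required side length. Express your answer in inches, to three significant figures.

a ≈ 4.68 in

Required P_cr = n·P = 3.8 × 50.8 = 193.0 kip
L_e = K·L = 1 × 209 = 209.0 in
Required I = P_cr·L_e²/(π²E) = 1.930×10^5 × 209.0² / (π² × 2.13×10^7) = 40.11 in⁴
Solid square: I = a⁴/12  ⇒  a = (12I)^(1/4) = (12×40.11)^(1/4) = 4.68 in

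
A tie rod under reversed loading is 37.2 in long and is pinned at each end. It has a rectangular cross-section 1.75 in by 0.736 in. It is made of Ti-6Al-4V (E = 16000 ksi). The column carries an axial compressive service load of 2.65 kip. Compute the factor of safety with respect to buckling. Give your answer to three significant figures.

Buckling occurs about the weak axis: I_min = h·b³/12 with b = 0.736 in (the shorter side).
I_min = 1.75×0.736³/12 = 5.814×10^-2 in⁴
Effective length L_e = K·L = 1 × 37.2 = 37.20 in
P_cr = π²EI / L_e² = π² × 16000×10³ × 5.814×10^-2 / 37.20² = 6.635×10^3 lb
Factor of safety n = P_cr / P = 6.6347 / 2.65 = 2.50

n ≈ 2.50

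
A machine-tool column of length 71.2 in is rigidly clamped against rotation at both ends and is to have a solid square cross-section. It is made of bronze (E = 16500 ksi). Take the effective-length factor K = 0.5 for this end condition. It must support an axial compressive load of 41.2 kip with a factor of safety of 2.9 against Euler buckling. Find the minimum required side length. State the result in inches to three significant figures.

Required P_cr = n·P = 2.9 × 41.2 = 119.5 kip
L_e = K·L = 0.5 × 71.2 = 35.60 in
Required I = P_cr·L_e²/(π²E) = 1.195×10^5 × 35.60² / (π² × 1.65×10^7) = 0.9298 in⁴
Solid square: I = a⁴/12  ⇒  a = (12I)^(1/4) = (12×0.9298)^(1/4) = 1.83 in

a ≈ 1.83 in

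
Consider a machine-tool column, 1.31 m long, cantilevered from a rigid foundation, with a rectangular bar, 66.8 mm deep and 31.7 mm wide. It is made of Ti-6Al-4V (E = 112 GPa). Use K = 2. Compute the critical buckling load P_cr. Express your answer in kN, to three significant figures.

Buckling occurs about the weak axis: I_min = h·b³/12 with b = 31.7 mm (the shorter side).
I_min = 66.8×31.7³/12 = 1.773×10^5 mm⁴
I = 1.773×10^5 mm⁴ = 1.773×10^-7 m⁴
Effective length L_e = K·L = 2 × 1.31 = 2.620 m
P_cr = π²EI / L_e² = π² × 112×10⁹ × 1.773×10^-7 / 2.620² = 2.856×10^4 N

P_cr ≈ 28.6 kN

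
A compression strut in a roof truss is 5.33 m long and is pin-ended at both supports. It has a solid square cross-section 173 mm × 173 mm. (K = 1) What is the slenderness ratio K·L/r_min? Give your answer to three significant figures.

λ ≈ 107

For a square r = a/√12 = 173/√12 = 49.94 mm
L_e = K·L = 1 × 5.33 m = 5.330 m = 5330.0 mm
λ = L_e / r_min = 5330.0 / 49.94 = 107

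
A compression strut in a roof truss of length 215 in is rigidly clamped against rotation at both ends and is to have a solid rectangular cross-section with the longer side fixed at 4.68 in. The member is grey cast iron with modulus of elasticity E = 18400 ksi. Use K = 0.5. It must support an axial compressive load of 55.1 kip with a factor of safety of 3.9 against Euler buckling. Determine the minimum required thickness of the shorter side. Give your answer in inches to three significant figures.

Required P_cr = n·P = 3.9 × 55.1 = 214.9 kip
L_e = K·L = 0.5 × 215 = 107.5 in
Required I = P_cr·L_e²/(π²E) = 2.149×10^5 × 107.5² / (π² × 1.84×10^7) = 13.67 in⁴
Rectangle, weak axis: I_min = h·b³/12 with h = 4.68 in fixed  ⇒  b = (12I/h)^(1/3) = 3.27 in

b ≈ 3.27 in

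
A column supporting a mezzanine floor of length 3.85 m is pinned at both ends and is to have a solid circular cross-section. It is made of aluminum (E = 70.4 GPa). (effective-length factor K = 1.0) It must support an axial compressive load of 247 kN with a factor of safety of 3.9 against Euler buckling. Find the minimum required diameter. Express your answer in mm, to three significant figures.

Required P_cr = n·P = 3.9 × 247 = 963.3 kN
L_e = K·L = 1 × 3.85 = 3.850 m
Required I = P_cr·L_e²/(π²E) = 9.633×10^5 × 3.850² / (π² × 7.04×10^10) = 2.055×10^-5 m⁴
I_req = 2.055×10^7 mm⁴
Solid circle: I = πd⁴/64  ⇒  d = (64I/π)^(1/4) = (64×2.055×10^7/π)^(1/4) = 143 mm

d ≈ 143 mm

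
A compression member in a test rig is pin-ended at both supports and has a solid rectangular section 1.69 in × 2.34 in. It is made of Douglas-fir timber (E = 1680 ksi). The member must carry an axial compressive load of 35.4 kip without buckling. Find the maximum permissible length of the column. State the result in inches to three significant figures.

L_max ≈ 21.0 in

Buckling occurs about the weak axis: I_min = h·b³/12 with b = 1.69 in (the shorter side).
I_min = 2.34×1.69³/12 = 0.9412 in⁴
At the buckling limit P_cr = P = 3.540×10^4 lb
From P_cr = π²EI/(K·L)²:  L = (1/K)·√(π²EI/P_cr) = (1/1)·√(π²×1.68×10^6×0.9412/3.540×10^4)
L = 21.0 in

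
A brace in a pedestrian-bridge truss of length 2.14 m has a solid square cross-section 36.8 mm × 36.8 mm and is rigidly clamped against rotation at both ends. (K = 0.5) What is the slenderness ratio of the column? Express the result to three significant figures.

I = a⁴/12 = 36.8⁴/12 = 1.528×10^5 mm⁴
A = 1.354×10^3 mm²;  r_min = √(I/A) = √(1.528×10^5/1.354×10^3) = 10.62 mm
L_e = K·L = 0.5 × 2.14 m = 1.070 m = 1070.0 mm
λ = L_e / r_min = 1070.0 / 10.62 = 101

λ ≈ 101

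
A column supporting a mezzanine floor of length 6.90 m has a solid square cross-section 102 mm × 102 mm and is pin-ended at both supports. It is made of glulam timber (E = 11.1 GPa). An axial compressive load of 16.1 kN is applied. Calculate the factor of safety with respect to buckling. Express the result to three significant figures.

n ≈ 1.29

I = a⁴/12 = 102⁴/12 = 9.020×10^6 mm⁴
I = 9.020×10^6 mm⁴ = 9.020×10^-6 m⁴
Effective length L_e = K·L = 1 × 6.90 = 6.900 m
P_cr = π²EI / L_e² = π² × 11.1×10⁹ × 9.020×10^-6 / 6.900² = 2.076×10^4 N
Factor of safety n = P_cr / P = 20.756 / 16.1 = 1.29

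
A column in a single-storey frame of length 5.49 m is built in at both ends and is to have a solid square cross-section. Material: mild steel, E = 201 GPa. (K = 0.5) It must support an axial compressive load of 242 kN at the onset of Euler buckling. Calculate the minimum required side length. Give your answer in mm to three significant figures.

L_e = K·L = 0.5 × 5.49 = 2.745 m
Required I = P_cr·L_e²/(π²E) = 2.420×10^5 × 2.745² / (π² × 2.01×10^11) = 9.192×10^-7 m⁴
I_req = 9.192×10^5 mm⁴
Solid square: I = a⁴/12  ⇒  a = (12I)^(1/4) = (12×9.192×10^5)^(1/4) = 57.6 mm

a ≈ 57.6 mm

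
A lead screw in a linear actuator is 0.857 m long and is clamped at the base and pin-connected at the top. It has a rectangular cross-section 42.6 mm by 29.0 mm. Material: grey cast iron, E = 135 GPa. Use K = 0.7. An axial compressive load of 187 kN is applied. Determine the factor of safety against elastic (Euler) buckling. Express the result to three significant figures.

Buckling occurs about the weak axis: I_min = h·b³/12 with b = 29.0 mm (the shorter side).
I_min = 42.6×29.0³/12 = 8.658×10^4 mm⁴
I = 8.658×10^4 mm⁴ = 8.658×10^-8 m⁴
Effective length L_e = K·L = 0.7 × 0.857 = 0.5999 m
P_cr = π²EI / L_e² = π² × 135×10⁹ × 8.658×10^-8 / 0.5999² = 3.206×10^5 N
Factor of safety n = P_cr / P = 320.55 / 187 = 1.71

n ≈ 1.71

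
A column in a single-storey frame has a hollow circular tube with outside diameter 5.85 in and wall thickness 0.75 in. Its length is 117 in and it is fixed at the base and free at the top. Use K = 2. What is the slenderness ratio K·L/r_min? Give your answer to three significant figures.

λ ≈ 128

Inner diameter d_i = 5.85 − 2×0.75 = 4.350 in
I = π(d_o⁴ − d_i⁴)/64 = π(5.85⁴ − 4.350⁴)/64 = 39.91 in⁴
A = 12.02 in²;  r_min = √(I/A) = √(39.91/12.02) = 1.823 in
L_e = K·L = 2 × 117 = 234.0 in
λ = L_e / r_min = 234.00 / 1.823 = 128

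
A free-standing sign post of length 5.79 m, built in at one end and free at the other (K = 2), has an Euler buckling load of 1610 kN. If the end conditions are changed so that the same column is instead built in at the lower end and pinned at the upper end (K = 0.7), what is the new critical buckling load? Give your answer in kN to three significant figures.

P_cr ∝ 1/K², so P_cr,new = P_cr,old × (K_old/K_new)² = 1610 × (2/0.7)²
= 1610 × 8.163 = 13100 kN

P_cr ≈ 13100 kN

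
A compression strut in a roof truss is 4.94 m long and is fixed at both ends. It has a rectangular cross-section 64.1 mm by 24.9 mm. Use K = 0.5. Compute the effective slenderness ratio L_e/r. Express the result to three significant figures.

For a rectangle r_min = b/√12 = 24.9/√12 = 7.188 mm
L_e = K·L = 0.5 × 4.94 m = 2.470 m = 2470.0 mm
λ = L_e / r_min = 2470.0 / 7.188 = 344

λ ≈ 344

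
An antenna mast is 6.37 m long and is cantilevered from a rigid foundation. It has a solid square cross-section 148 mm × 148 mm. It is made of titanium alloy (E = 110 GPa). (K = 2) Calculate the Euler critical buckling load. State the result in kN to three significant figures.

P_cr ≈ 267 kN

I = a⁴/12 = 148⁴/12 = 3.998×10^7 mm⁴
I = 3.998×10^7 mm⁴ = 3.998×10^-5 m⁴
Effective length L_e = K·L = 2 × 6.37 = 12.74 m
P_cr = π²EI / L_e² = π² × 110×10⁹ × 3.998×10^-5 / 12.74² = 2.674×10^5 N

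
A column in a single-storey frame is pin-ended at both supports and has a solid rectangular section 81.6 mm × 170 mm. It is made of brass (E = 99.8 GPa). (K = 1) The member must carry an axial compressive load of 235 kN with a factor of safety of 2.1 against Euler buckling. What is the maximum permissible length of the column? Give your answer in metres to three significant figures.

L_max ≈ 3.92 m

Buckling occurs about the weak axis: I_min = h·b³/12 with b = 81.6 mm (the shorter side).
I_min = 170×81.6³/12 = 7.697×10^6 mm⁴
I = 7.697×10^-6 m⁴
Required critical load P_cr = n·P = 2.1 × 235 = 493.5 kN = 4.935×10^5 N
From P_cr = π²EI/(K·L)²:  L = (1/K)·√(π²EI/P_cr) = (1/1)·√(π²×9.98×10^10×7.697×10^-6/4.935×10^5)
L = 3.92 m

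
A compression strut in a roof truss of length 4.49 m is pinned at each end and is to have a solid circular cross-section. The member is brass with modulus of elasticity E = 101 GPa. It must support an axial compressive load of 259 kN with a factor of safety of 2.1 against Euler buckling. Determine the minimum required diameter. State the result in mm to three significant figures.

d ≈ 122 mm

Required P_cr = n·P = 2.1 × 259 = 543.9 kN
L_e = K·L = 1 × 4.49 = 4.490 m
Required I = P_cr·L_e²/(π²E) = 5.439×10^5 × 4.490² / (π² × 1.01×10^11) = 1.100×10^-5 m⁴
I_req = 1.100×10^7 mm⁴
Solid circle: I = πd⁴/64  ⇒  d = (64I/π)^(1/4) = (64×1.100×10^7/π)^(1/4) = 122 mm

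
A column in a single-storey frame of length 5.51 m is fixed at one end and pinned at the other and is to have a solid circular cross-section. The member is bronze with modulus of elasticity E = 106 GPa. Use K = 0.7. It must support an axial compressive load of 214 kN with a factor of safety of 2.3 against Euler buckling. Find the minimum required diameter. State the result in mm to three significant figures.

Required P_cr = n·P = 2.3 × 214 = 492.2 kN
L_e = K·L = 0.7 × 5.51 = 3.857 m
Required I = P_cr·L_e²/(π²E) = 4.922×10^5 × 3.857² / (π² × 1.06×10^11) = 6.999×10^-6 m⁴
I_req = 6.999×10^6 mm⁴
Solid circle: I = πd⁴/64  ⇒  d = (64I/π)^(1/4) = (64×6.999×10^6/π)^(1/4) = 109 mm

d ≈ 109 mm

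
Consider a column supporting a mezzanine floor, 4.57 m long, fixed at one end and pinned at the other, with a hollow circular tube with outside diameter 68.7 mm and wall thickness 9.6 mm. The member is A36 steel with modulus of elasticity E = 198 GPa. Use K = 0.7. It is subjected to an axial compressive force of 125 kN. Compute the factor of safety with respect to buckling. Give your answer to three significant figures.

n ≈ 1.22

Inner diameter d_i = 68.7 − 2×9.6 = 49.50 mm
I = π(d_o⁴ − d_i⁴)/64 = π(68.7⁴ − 49.50⁴)/64 = 7.987×10^5 mm⁴
I = 7.987×10^5 mm⁴ = 7.987×10^-7 m⁴
Effective length L_e = K·L = 0.7 × 4.57 = 3.199 m
P_cr = π²EI / L_e² = π² × 198×10⁹ × 7.987×10^-7 / 3.199² = 1.525×10^5 N
Factor of safety n = P_cr / P = 152.52 / 125 = 1.22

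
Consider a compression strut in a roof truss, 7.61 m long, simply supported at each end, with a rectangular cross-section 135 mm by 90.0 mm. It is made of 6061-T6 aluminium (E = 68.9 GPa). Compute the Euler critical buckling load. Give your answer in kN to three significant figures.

P_cr ≈ 96.3 kN

Buckling occurs about the weak axis: I_min = h·b³/12 with b = 90.0 mm (the shorter side).
I_min = 135×90.0³/12 = 8.201×10^6 mm⁴
I = 8.201×10^6 mm⁴ = 8.201×10^-6 m⁴
Effective length L_e = K·L = 1 × 7.61 = 7.610 m
P_cr = π²EI / L_e² = π² × 68.9×10⁹ × 8.201×10^-6 / 7.610² = 9.630×10^4 N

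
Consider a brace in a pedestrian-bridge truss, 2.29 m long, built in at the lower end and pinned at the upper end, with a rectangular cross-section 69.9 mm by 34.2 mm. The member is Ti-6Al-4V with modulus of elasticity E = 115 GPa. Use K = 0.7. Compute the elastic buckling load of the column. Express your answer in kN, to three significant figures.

Buckling occurs about the weak axis: I_min = h·b³/12 with b = 34.2 mm (the shorter side).
I_min = 69.9×34.2³/12 = 2.330×10^5 mm⁴
I = 2.330×10^5 mm⁴ = 2.330×10^-7 m⁴
Effective length L_e = K·L = 0.7 × 2.29 = 1.603 m
P_cr = π²EI / L_e² = π² × 115×10⁹ × 2.330×10^-7 / 1.603² = 1.029×10^5 N

P_cr ≈ 103 kN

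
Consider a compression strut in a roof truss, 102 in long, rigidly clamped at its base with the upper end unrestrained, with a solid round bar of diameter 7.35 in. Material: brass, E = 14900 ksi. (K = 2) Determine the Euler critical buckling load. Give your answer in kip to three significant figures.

I = πd⁴/64 = π×7.35⁴/64 = 143.3 in⁴
Effective length L_e = K·L = 2 × 102 = 204.0 in
P_cr = π²EI / L_e² = π² × 14900×10³ × 143.3 / 204.0² = 5.062×10^5 lb

P_cr ≈ 506 kip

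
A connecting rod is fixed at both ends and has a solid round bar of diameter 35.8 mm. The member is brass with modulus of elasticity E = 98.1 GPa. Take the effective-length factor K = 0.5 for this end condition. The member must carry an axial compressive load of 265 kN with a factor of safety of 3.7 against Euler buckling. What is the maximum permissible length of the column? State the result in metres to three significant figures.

L_max ≈ 0.564 m

I = πd⁴/64 = π×35.8⁴/64 = 8.063×10^4 mm⁴
I = 8.063×10^-8 m⁴
Required critical load P_cr = n·P = 3.7 × 265 = 980.5 kN = 9.805×10^5 N
From P_cr = π²EI/(K·L)²:  L = (1/K)·√(π²EI/P_cr) = (1/0.5)·√(π²×9.81×10^10×8.063×10^-8/9.805×10^5)
L = 0.564 m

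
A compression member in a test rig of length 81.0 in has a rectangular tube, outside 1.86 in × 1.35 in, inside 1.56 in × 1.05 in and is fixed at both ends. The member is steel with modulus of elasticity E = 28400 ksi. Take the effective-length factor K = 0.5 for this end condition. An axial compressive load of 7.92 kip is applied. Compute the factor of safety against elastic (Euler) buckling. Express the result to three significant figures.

Weak-axis I_min = (h_o·b_o³ − h_i·b_i³)/12 with b_o = 1.35, b_i = 1.050 in (shorter outer/inner sides).
I_min = (1.86×1.35³ − 1.560×1.050³)/12 = 0.2309 in⁴
Effective length L_e = K·L = 0.5 × 81.0 = 40.50 in
P_cr = π²EI / L_e² = π² × 28400×10³ × 0.2309 / 40.50² = 3.945×10^4 lb
Factor of safety n = P_cr / P = 39.452 / 7.92 = 4.98

n ≈ 4.98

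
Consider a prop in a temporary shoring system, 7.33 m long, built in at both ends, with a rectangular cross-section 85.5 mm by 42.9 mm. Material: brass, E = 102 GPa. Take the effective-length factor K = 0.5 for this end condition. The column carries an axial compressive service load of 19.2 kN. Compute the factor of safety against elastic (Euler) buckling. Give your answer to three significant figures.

Buckling occurs about the weak axis: I_min = h·b³/12 with b = 42.9 mm (the shorter side).
I_min = 85.5×42.9³/12 = 5.625×10^5 mm⁴
I = 5.625×10^5 mm⁴ = 5.625×10^-7 m⁴
Effective length L_e = K·L = 0.5 × 7.33 = 3.665 m
P_cr = π²EI / L_e² = π² × 102×10⁹ × 5.625×10^-7 / 3.665² = 4.216×10^4 N
Factor of safety n = P_cr / P = 42.161 / 19.2 = 2.20

n ≈ 2.20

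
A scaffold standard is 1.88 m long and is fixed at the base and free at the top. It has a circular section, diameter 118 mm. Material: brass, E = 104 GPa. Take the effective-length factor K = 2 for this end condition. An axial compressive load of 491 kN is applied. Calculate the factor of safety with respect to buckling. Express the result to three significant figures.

I = πd⁴/64 = π×118⁴/64 = 9.517×10^6 mm⁴
I = 9.517×10^6 mm⁴ = 9.517×10^-6 m⁴
Effective length L_e = K·L = 2 × 1.88 = 3.760 m
P_cr = π²EI / L_e² = π² × 104×10⁹ × 9.517×10^-6 / 3.760² = 6.910×10^5 N
Factor of safety n = P_cr / P = 690.96 / 491 = 1.41

n ≈ 1.41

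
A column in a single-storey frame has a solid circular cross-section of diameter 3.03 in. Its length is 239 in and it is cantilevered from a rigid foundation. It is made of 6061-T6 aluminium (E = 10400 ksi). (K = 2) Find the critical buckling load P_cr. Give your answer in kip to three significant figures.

P_cr ≈ 1.86 kip

I = πd⁴/64 = π×3.03⁴/64 = 4.138 in⁴
Effective length L_e = K·L = 2 × 239 = 478.0 in
P_cr = π²EI / L_e² = π² × 10400×10³ × 4.138 / 478.0² = 1.859×10^3 lb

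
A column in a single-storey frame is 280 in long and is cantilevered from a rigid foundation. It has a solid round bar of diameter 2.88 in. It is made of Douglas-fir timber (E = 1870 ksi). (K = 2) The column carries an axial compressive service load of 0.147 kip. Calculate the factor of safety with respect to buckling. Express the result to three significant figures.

n ≈ 1.35

I = πd⁴/64 = π×2.88⁴/64 = 3.377 in⁴
Effective length L_e = K·L = 2 × 280 = 560.0 in
P_cr = π²EI / L_e² = π² × 1870×10³ × 3.377 / 560.0² = 198.7 lb
Factor of safety n = P_cr / P = 0.19875 / 0.147 = 1.35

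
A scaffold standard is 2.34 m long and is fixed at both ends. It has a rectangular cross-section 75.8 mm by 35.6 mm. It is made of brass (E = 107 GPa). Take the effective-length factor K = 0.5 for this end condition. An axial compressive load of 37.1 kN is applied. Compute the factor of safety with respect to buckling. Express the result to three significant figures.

Buckling occurs about the weak axis: I_min = h·b³/12 with b = 35.6 mm (the shorter side).
I_min = 75.8×35.6³/12 = 2.850×10^5 mm⁴
I = 2.850×10^5 mm⁴ = 2.850×10^-7 m⁴
Effective length L_e = K·L = 0.5 × 2.34 = 1.170 m
P_cr = π²EI / L_e² = π² × 107×10⁹ × 2.850×10^-7 / 1.170² = 2.199×10^5 N
Factor of safety n = P_cr / P = 219.86 / 37.1 = 5.93

n ≈ 5.93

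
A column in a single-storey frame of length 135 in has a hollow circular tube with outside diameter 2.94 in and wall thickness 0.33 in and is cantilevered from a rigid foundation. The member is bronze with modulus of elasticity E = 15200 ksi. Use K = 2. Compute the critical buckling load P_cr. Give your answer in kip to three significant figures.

P_cr ≈ 4.82 kip

Inner diameter d_i = 2.94 − 2×0.33 = 2.280 in
I = π(d_o⁴ − d_i⁴)/64 = π(2.94⁴ − 2.280⁴)/64 = 2.341 in⁴
Effective length L_e = K·L = 2 × 135 = 270.0 in
P_cr = π²EI / L_e² = π² × 15200×10³ × 2.341 / 270.0² = 4.817×10^3 lb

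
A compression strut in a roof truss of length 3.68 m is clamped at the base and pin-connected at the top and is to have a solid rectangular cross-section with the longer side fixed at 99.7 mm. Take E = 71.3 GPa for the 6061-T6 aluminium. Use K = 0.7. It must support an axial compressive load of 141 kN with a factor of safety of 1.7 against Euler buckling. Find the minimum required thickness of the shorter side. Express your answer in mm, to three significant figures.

Required P_cr = n·P = 1.7 × 141 = 239.7 kN
L_e = K·L = 0.7 × 3.68 = 2.576 m
Required I = P_cr·L_e²/(π²E) = 2.397×10^5 × 2.576² / (π² × 7.13×10^10) = 2.260×10^-6 m⁴
I_req = 2.260×10^6 mm⁴
Rectangle, weak axis: I_min = h·b³/12 with h = 99.7 mm fixed  ⇒  b = (12I/h)^(1/3) = 64.8 mm

b ≈ 64.8 mm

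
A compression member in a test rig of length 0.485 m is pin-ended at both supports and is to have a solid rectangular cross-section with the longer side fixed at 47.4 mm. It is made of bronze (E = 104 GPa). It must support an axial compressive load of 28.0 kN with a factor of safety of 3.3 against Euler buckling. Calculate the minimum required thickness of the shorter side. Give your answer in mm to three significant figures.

Required P_cr = n·P = 3.3 × 28.0 = 92.40 kN
L_e = K·L = 1 × 0.485 = 0.4850 m
Required I = P_cr·L_e²/(π²E) = 9.240×10^4 × 0.4850² / (π² × 1.04×10^11) = 2.117×10^-8 m⁴
I_req = 2.117×10^4 mm⁴
Rectangle, weak axis: I_min = h·b³/12 with h = 47.4 mm fixed  ⇒  b = (12I/h)^(1/3) = 17.5 mm

b ≈ 17.5 mm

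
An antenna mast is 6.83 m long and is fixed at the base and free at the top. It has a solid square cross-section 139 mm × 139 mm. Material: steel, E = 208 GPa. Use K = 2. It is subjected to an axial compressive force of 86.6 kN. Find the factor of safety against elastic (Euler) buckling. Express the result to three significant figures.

I = a⁴/12 = 139⁴/12 = 3.111×10^7 mm⁴
I = 3.111×10^7 mm⁴ = 3.111×10^-5 m⁴
Effective length L_e = K·L = 2 × 6.83 = 13.66 m
P_cr = π²EI / L_e² = π² × 208×10⁹ × 3.111×10^-5 / 13.66² = 3.422×10^5 N
Factor of safety n = P_cr / P = 342.25 / 86.6 = 3.95

n ≈ 3.95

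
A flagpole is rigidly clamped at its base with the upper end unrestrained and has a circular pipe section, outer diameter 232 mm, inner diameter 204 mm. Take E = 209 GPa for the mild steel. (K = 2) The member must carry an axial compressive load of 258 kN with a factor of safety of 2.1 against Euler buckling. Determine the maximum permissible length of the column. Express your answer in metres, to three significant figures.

L_max ≈ 7.38 m

d_o = 232 mm, d_i = 204 mm
I = π(d_o⁴ − d_i⁴)/64 = π(232⁴ − 204.0⁴)/64 = 5.719×10^7 mm⁴
I = 5.719×10^-5 m⁴
Required critical load P_cr = n·P = 2.1 × 258 = 541.8 kN = 5.418×10^5 N
From P_cr = π²EI/(K·L)²:  L = (1/K)·√(π²EI/P_cr) = (1/2)·√(π²×2.09×10^11×5.719×10^-5/5.418×10^5)
L = 7.38 m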